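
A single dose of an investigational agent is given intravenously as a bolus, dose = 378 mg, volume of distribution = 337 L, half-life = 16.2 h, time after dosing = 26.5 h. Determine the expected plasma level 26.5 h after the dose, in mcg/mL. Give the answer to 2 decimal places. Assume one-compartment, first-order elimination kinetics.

0.36 mcg/mL

C₀ = Dose / Vd = 378.0 / 337 = 1.122 mg/L
k = ln2 / t½ = 0.693147 / 16.2 = 0.04279 h⁻¹
C = C₀ · e^(−k·t) = 1.122 × e^(−0.04279 × 26.5)
  = 1.122 × 0.3218 = 0.3611 mg/L
(0.3611 mg/L = 0.3611 mcg/mL)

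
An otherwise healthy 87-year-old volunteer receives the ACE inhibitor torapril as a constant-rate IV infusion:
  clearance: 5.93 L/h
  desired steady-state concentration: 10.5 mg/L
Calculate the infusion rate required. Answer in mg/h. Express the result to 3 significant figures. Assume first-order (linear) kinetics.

62.3 mg/h

At steady state, infusion rate R₀ = Css × CL = 10.5 × 5.930 = 62.27 mg/h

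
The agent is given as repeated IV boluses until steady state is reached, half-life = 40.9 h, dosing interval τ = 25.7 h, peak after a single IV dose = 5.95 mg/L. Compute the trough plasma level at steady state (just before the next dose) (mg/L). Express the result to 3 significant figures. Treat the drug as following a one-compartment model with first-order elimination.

k = ln2 / t½ = 0.693147 / 40.9 = 0.01695 h⁻¹
e^(−kτ) = e^(−0.01695 × 25.7) = 0.6469
Accumulation ratio R = 1 / (1 − e^(−kτ)) = 1 / (1 − 0.6469) = 2.832
Steady-state trough = C₀ × R × e^(−kτ) = 5.95 × 2.832 × 0.6469 = 10.90 mg/L

10.9 mg/L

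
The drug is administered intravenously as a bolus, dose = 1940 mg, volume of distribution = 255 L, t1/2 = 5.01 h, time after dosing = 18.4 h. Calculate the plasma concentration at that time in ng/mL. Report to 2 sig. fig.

600 ng/mL

C₀ = Dose / Vd = 1940 / 255 = 7.608 mg/L
k = ln2 / t½ = 0.693147 / 5.01 = 0.1384 h⁻¹
C = C₀ · e^(−k·t) = 7.608 × e^(−0.1384 × 18.4)
  = 7.608 × 0.07835 = 0.5961 mg/L
Convert: 0.5961 mg/L × 1000 = 596.1 ng/mL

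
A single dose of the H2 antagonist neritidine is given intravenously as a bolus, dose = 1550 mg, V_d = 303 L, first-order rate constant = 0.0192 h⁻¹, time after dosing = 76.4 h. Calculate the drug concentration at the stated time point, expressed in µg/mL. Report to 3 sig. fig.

1.18 µg/mL

C₀ = Dose / Vd = 1550 / 303 = 5.116 mg/L
C = C₀ · e^(−k·t) = 5.116 × e^(−0.01920 × 76.4)
  = 5.116 × 0.2306 = 1.180 mg/L
(1.180 mg/L = 1.180 µg/mL)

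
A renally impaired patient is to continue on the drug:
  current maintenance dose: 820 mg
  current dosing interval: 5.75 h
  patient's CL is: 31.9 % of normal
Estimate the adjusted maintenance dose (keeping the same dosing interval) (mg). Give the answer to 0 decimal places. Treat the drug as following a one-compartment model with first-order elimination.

To keep the same average steady-state level, dosing rate must scale with clearance.
CL ratio = 31.9 / 100 = 0.3190
New dose (same interval) = 820 × 0.3190 = 261.6 mg

262 mg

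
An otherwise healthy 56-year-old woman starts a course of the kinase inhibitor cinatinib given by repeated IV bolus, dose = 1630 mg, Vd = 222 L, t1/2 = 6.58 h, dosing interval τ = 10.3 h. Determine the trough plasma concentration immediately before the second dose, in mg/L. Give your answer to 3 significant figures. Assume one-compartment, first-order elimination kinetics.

C₀ per dose = Dose / Vd = 1630 / 222 = 7.342 mg/L
k = ln2 / t½ = 0.693147 / 6.58 = 0.1053 h⁻¹
Fraction remaining after one interval: r = e^(−kτ) = e^(−0.1053 × 10.3) = 0.3380
Before dose 2, 1 dose has been given (aged 1τ).
C_trough = C₀ × r = 7.342 × 0.3380 = 2.482 mg/L

2.48 mg/L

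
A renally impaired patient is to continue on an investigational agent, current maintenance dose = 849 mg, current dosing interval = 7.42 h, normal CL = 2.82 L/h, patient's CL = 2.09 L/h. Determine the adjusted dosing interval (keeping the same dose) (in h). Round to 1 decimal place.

10.0 h

To keep the same average steady-state level, dosing rate must scale with clearance.
CL ratio = 2.09 / 2.82 = 0.7411
New interval (same dose) = 7.42 / 0.7411 = 10.01 h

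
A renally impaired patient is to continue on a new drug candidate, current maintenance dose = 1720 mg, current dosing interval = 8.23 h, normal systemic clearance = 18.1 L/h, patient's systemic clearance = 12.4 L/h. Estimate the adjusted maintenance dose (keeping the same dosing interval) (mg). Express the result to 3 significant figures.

To keep the same average steady-state level, dosing rate must scale with clearance.
CL ratio = 12.4 / 18.1 = 0.6851
New dose (same interval) = 1720 × 0.6851 = 1178 mg

1180 mg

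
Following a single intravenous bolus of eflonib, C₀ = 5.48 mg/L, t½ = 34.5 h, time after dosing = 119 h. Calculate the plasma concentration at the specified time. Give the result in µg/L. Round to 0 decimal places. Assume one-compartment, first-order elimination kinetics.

502 µg/L

k = ln2 / t½ = 0.693147 / 34.5 = 0.02009 h⁻¹
C = C₀ · e^(−k·t) = 5.480 × e^(−0.02009 × 119)
  = 5.480 × 0.09156 = 0.5017 mg/L
Convert: 0.5017 mg/L × 1000 = 501.7 µg/L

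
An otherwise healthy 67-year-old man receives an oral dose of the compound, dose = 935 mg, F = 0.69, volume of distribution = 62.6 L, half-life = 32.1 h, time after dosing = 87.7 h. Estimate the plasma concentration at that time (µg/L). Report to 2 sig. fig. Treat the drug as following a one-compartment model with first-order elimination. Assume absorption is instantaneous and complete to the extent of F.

1600 µg/L

Amount reaching circulation = F × Dose = 0.69 × 935.0 = 645.2 mg
C₀ = F·Dose / Vd = 645.2 / 62.6 = 10.31 mg/L
k = ln2 / t½ = 0.693147 / 32.1 = 0.02159 h⁻¹
C = C₀ · e^(−k·t) = 10.31 × e^(−0.02159 × 87.7)
  = 10.31 × 0.1506 = 1.553 mg/L
Convert: 1.553 mg/L × 1000 = 1553 µg/L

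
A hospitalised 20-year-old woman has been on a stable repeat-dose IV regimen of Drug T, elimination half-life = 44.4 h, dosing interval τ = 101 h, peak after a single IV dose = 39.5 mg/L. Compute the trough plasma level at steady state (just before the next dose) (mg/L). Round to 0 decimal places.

10 mg/L

k = ln2 / t½ = 0.693147 / 44.4 = 0.01561 h⁻¹
e^(−kτ) = e^(−0.01561 × 101) = 0.2067
Accumulation ratio R = 1 / (1 − e^(−kτ)) = 1 / (1 − 0.2067) = 1.261
Steady-state trough = C₀ × R × e^(−kτ) = 39.5 × 1.261 × 0.2067 = 10.30 mg/L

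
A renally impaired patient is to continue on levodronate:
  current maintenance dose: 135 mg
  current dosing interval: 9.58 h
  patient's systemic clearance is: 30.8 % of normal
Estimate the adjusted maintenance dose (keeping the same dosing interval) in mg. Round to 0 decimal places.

To keep the same average steady-state level, dosing rate must scale with clearance.
CL ratio = 30.8 / 100 = 0.3080
New dose (same interval) = 135 × 0.3080 = 41.58 mg

42 mg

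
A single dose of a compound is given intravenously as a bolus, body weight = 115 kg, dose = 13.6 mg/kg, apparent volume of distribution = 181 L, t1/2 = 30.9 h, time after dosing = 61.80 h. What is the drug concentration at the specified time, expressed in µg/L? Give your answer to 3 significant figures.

2160 µg/L

Total dose = 13.6 × 115 = 1564 mg
C₀ = Dose / Vd = 1564 / 181 = 8.641 mg/L
k = ln2 / t½ = 0.693147 / 30.9 = 0.02243 h⁻¹
t / t½ = 61.80 / 30.9 = 2 half-lives
C = C₀ × (1/2)^2 = 8.641 × 0.2500 = 2.160 mg/L
Convert: 2.160 mg/L × 1000 = 2160 µg/L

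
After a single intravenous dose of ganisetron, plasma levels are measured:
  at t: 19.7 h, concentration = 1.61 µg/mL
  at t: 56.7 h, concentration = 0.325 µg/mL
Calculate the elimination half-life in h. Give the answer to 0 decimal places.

16 h

k = ln(C₁/C₂) / (t₂ − t₁) = ln(1.61/0.325) / (56.7 − 19.7)
  = 1.600 / 37.00 = 0.04324 h⁻¹
t½ = ln2 / k = 0.693147 / 0.04324 = 16.03 h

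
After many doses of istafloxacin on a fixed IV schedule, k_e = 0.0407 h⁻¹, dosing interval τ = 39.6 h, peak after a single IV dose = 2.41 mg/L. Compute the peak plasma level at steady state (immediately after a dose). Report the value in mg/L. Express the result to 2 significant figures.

3.0 mg/L

e^(−kτ) = e^(−0.04070 × 39.6) = 0.1995
Accumulation ratio R = 1 / (1 − e^(−kτ)) = 1 / (1 − 0.1995) = 1.249
Steady-state peak = C₀ × R = 2.41 × 1.249 = 3.010 mg/L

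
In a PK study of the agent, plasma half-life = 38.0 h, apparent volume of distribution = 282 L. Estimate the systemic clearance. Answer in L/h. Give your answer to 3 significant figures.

k = ln2 / t½ = 0.693147 / 38.0 = 0.01824 h⁻¹
CL = k × Vd = 0.01824 × 282 = 5.144 L/h

5.14 L/h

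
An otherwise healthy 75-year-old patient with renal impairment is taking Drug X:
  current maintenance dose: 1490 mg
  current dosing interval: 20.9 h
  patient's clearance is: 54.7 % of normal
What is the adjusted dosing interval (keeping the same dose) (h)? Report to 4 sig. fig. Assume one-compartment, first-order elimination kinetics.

To keep the same average steady-state level, dosing rate must scale with clearance.
CL ratio = 54.7 / 100 = 0.5470
New interval (same dose) = 20.9 / 0.5470 = 38.21 h

38.21 h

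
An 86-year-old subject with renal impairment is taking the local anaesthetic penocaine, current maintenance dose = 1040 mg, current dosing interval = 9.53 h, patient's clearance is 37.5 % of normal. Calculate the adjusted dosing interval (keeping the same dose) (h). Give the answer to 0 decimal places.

25 h

To keep the same average steady-state level, dosing rate must scale with clearance.
CL ratio = 37.5 / 100 = 0.3750
New interval (same dose) = 9.53 / 0.3750 = 25.41 h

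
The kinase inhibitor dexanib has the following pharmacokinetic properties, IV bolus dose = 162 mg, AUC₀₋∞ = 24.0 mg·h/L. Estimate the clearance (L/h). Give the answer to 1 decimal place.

CL = Dose / AUC = 162 / 24.0 = 6.750 L/h

6.8 L/h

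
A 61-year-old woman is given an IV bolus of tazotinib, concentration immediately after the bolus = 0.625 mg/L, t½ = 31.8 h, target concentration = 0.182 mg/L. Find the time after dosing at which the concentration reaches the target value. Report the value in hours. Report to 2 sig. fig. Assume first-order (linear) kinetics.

k = ln2 / t½ = 0.693147 / 31.8 = 0.02180 h⁻¹
t = ln(C₀ / C) / k = ln(0.6250 / 0.182) / 0.02180
  = ln(3.434) / 0.02180 = 1.234 / 0.02180 = 56.61 h

57 h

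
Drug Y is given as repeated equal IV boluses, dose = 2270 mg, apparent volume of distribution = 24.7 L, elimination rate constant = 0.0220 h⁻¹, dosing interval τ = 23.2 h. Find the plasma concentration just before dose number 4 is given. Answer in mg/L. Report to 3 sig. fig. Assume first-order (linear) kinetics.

C₀ per dose = Dose / Vd = 2270 / 24.7 = 91.90 mg/L
Fraction remaining after one interval: r = e^(−kτ) = e^(−0.02200 × 23.2) = 0.6003
Before dose 4, 3 doses have been given (aged 1τ, 2τ, 3τ).
C_trough = C₀ × (r + r² + … + r^3) = C₀ × r(1−r^3)/(1−r)
        = 91.90 × 0.6003 × (1 − 0.2163) / (1 − 0.6003) = 108.2 mg/L

108 mg/L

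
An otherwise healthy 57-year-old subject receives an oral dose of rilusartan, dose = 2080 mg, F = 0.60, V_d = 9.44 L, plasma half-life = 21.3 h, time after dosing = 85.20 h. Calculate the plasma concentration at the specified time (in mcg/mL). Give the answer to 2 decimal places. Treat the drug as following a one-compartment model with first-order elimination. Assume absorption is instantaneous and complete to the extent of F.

Amount reaching circulation = F × Dose = 0.60 × 2080 = 1248 mg
C₀ = F·Dose / Vd = 1248 / 9.44 = 132.2 mg/L
k = ln2 / t½ = 0.693147 / 21.3 = 0.03254 h⁻¹
t / t½ = 85.20 / 21.3 = 4 half-lives
C = C₀ × (1/2)^4 = 132.2 × 0.06250 = 8.263 mg/L
(8.263 mg/L = 8.263 mcg/mL)

8.26 mcg/mL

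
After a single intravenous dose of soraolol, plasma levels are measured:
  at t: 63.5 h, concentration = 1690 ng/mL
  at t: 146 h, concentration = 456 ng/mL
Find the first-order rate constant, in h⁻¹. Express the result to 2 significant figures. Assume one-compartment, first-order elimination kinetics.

k = ln(C₁/C₂) / (t₂ − t₁) = ln(1690/456) / (146 − 63.5)
  = 1.310 / 82.50 = 0.01588 h⁻¹

0.016 h⁻¹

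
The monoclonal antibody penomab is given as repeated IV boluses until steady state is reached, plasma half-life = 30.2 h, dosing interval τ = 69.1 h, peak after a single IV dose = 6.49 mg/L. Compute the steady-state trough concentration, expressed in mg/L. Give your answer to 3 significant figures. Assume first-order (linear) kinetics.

1.67 mg/L

k = ln2 / t½ = 0.693147 / 30.2 = 0.02295 h⁻¹
e^(−kτ) = e^(−0.02295 × 69.1) = 0.2048
Accumulation ratio R = 1 / (1 − e^(−kτ)) = 1 / (1 − 0.2048) = 1.258
Steady-state trough = C₀ × R × e^(−kτ) = 6.49 × 1.258 × 0.2048 = 1.672 mg/L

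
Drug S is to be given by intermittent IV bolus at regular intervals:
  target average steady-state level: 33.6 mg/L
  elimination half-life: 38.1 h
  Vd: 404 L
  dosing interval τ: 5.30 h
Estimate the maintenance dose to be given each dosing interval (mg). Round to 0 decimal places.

1309 mg

k = ln2 / t½ = 0.693147 / 38.1 = 0.01819 h⁻¹
CL = k × Vd = 0.01819 × 404 = 7.349 L/h
At steady state, Dose/τ = Css × CL.
Dose = Css × CL × τ = 33.6 × 7.349 × 5.30 = 1309 mg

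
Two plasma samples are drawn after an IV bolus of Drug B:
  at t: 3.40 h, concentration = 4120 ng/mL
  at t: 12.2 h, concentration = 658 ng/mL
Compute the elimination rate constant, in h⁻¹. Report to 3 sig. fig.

k = ln(C₁/C₂) / (t₂ − t₁) = ln(4120/658) / (12.2 − 3.40)
  = 1.834 / 8.800 = 0.2084 h⁻¹

0.208 h⁻¹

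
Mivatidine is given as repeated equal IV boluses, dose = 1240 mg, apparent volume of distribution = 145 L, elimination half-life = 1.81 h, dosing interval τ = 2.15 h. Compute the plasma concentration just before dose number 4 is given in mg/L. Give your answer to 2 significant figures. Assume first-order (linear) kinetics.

6.1 mg/L

C₀ per dose = Dose / Vd = 1240 / 145 = 8.552 mg/L
k = ln2 / t½ = 0.693147 / 1.81 = 0.3830 h⁻¹
Fraction remaining after one interval: r = e^(−kτ) = e^(−0.3830 × 2.15) = 0.4389
Before dose 4, 3 doses have been given (aged 1τ, 2τ, 3τ).
C_trough = C₀ × (r + r² + … + r^3) = C₀ × r(1−r^3)/(1−r)
        = 8.552 × 0.4389 × (1 − 0.08455) / (1 − 0.4389) = 6.124 mg/L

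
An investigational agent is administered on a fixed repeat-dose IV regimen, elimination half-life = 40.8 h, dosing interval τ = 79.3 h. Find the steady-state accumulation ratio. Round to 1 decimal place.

1.4

k = ln2 / t½ = 0.693147 / 40.8 = 0.01699 h⁻¹
e^(−kτ) = e^(−0.01699 × 79.3) = 0.2599
Accumulation ratio R = 1 / (1 − e^(−kτ)) = 1 / (1 − 0.2599) = 1.351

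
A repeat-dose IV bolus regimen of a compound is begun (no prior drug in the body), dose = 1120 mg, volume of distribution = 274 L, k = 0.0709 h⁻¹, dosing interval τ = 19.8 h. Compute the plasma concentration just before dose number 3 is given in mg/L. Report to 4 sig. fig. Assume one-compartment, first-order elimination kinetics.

C₀ per dose = Dose / Vd = 1120 / 274 = 4.088 mg/L
Fraction remaining after one interval: r = e^(−kτ) = e^(−0.07090 × 19.8) = 0.2457
Before dose 3, 2 doses have been given (aged 1τ, 2τ).
C_trough = C₀ × (r + r²) = 4.088 × (0.2457 + 0.06037) = 1.251 mg/L

1.251 mg/L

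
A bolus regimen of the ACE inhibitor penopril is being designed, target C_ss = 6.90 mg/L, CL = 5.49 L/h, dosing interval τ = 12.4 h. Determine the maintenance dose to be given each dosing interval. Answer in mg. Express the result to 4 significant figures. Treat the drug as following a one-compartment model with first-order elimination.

At steady state, Dose/τ = Css × CL.
Dose = Css × CL × τ = 6.90 × 5.490 × 12.4 = 469.7 mg

469.7 mg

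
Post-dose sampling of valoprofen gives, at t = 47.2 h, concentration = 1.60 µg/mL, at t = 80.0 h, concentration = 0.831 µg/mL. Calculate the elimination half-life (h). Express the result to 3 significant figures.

k = ln(C₁/C₂) / (t₂ − t₁) = ln(1.60/0.831) / (80.0 − 47.2)
  = 0.6551 / 32.80 = 0.01997 h⁻¹
t½ = ln2 / k = 0.693147 / 0.01997 = 34.71 h

34.7 h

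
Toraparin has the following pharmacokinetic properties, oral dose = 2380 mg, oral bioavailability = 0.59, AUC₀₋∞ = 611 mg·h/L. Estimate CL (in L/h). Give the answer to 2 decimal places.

2.30 L/h

CL = F·Dose / AUC = 0.59 × 2380 / 611 = 2.298 L/h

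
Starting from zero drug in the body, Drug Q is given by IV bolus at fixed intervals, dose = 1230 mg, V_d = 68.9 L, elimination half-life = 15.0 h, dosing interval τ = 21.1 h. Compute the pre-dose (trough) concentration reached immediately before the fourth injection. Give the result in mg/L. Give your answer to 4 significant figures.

C₀ per dose = Dose / Vd = 1230 / 68.9 = 17.85 mg/L
k = ln2 / t½ = 0.693147 / 15.0 = 0.04621 h⁻¹
Fraction remaining after one interval: r = e^(−kτ) = e^(−0.04621 × 21.1) = 0.3772
Before dose 4, 3 doses have been given (aged 1τ, 2τ, 3τ).
C_trough = C₀ × (r + r² + … + r^3) = C₀ × r(1−r^3)/(1−r)
        = 17.85 × 0.3772 × (1 − 0.05367) / (1 − 0.3772) = 10.23 mg/L

10.23 mg/L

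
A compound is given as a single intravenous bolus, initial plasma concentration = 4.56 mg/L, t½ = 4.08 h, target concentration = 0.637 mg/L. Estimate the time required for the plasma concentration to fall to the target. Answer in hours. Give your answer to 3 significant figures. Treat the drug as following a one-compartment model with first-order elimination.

11.6 h

k = ln2 / t½ = 0.693147 / 4.08 = 0.1699 h⁻¹
t = ln(C₀ / C) / k = ln(4.560 / 0.637) / 0.1699
  = ln(7.159) / 0.1699 = 1.968 / 0.1699 = 11.58 h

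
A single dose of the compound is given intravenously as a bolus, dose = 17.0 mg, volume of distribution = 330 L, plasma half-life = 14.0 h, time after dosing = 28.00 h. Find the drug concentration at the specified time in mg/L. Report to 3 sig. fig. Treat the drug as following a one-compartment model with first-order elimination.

C₀ = Dose / Vd = 17.00 / 330 = 0.05152 mg/L
k = ln2 / t½ = 0.693147 / 14.0 = 0.04951 h⁻¹
t / t½ = 28.00 / 14.0 = 2 half-lives
C = C₀ × (1/2)^2 = 0.05152 × 0.2500 = 0.01288 mg/L

0.0129 mg/L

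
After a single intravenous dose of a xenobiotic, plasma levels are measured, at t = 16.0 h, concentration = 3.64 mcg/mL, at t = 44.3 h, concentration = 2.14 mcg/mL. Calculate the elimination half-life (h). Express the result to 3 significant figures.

k = ln(C₁/C₂) / (t₂ − t₁) = ln(3.64/2.14) / (44.3 − 16.0)
  = 0.5312 / 28.30 = 0.01877 h⁻¹
t½ = ln2 / k = 0.693147 / 0.01877 = 36.93 h

36.9 h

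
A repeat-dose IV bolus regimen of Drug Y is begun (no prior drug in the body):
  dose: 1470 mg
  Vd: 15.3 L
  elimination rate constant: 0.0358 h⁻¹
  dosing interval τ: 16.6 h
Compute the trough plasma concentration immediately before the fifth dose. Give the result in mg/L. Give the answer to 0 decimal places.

C₀ per dose = Dose / Vd = 1470 / 15.3 = 96.08 mg/L
Fraction remaining after one interval: r = e^(−kτ) = e^(−0.03580 × 16.6) = 0.5520
Before dose 5, 4 doses have been given (aged 1τ, 2τ, 3τ, 4τ).
C_trough = C₀ × (r + r² + … + r^4) = C₀ × r(1−r^4)/(1−r)
        = 96.08 × 0.5520 × (1 − 0.09284) / (1 − 0.5520) = 107.4 mg/L

107 mg/L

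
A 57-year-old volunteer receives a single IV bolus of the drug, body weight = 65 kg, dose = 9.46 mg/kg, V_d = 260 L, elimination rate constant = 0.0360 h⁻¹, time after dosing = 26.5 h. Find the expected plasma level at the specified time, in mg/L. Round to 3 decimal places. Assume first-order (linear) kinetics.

Total dose = 9.46 × 65 = 614.9 mg
C₀ = Dose / Vd = 614.9 / 260 = 2.365 mg/L
C = C₀ · e^(−k·t) = 2.365 × e^(−0.03600 × 26.5)
  = 2.365 × 0.3852 = 0.9110 mg/L

0.911 mg/L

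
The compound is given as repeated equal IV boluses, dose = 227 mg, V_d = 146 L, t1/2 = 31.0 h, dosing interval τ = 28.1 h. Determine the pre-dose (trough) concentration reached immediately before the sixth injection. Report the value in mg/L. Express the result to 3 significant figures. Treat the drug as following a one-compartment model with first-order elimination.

1.70 mg/L

C₀ per dose = Dose / Vd = 227 / 146 = 1.555 mg/L
k = ln2 / t½ = 0.693147 / 31.0 = 0.02236 h⁻¹
Fraction remaining after one interval: r = e^(−kτ) = e^(−0.02236 × 28.1) = 0.5335
Before dose 6, 5 doses have been given (aged 1τ, 2τ, 3τ, 4τ, 5τ).
C_trough = C₀ × (r + r² + … + r^5) = C₀ × r(1−r^5)/(1−r)
        = 1.555 × 0.5335 × (1 − 0.04322) / (1 − 0.5335) = 1.701 mg/L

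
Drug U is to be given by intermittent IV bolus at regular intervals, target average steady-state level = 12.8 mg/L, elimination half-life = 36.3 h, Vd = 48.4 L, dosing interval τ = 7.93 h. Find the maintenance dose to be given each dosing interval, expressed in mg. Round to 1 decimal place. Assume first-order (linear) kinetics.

93.8 mg

k = ln2 / t½ = 0.693147 / 36.3 = 0.01909 h⁻¹
CL = k × Vd = 0.01909 × 48.4 = 0.9240 L/h
At steady state, Dose/τ = Css × CL.
Dose = Css × CL × τ = 12.8 × 0.9240 × 7.93 = 93.79 mg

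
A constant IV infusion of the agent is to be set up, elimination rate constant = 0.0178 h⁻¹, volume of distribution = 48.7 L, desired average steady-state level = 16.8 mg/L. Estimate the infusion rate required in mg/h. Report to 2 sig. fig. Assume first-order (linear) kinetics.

15 mg/h

CL = k × Vd = 0.01780 × 48.7 = 0.8669 L/h
At steady state, infusion rate R₀ = Css × CL = 16.8 × 0.8669 = 14.56 mg/h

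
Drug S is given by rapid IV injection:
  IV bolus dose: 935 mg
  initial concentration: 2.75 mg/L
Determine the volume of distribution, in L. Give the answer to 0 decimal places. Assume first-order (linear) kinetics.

340 L

Vd = Dose / C₀ = 935.0 / 2.75 = 340.0 L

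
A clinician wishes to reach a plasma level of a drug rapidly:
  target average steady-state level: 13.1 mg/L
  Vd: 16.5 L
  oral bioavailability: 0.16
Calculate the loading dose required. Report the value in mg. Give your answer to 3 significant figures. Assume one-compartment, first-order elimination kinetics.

LD = Css × Vd / F = 13.1 × 16.5 / 0.16 = 1351 mg

1350 mg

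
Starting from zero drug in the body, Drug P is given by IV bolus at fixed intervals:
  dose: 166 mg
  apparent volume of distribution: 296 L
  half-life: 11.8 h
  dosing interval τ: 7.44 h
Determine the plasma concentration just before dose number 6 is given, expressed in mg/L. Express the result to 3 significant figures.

0.908 mg/L

C₀ per dose = Dose / Vd = 166 / 296 = 0.5608 mg/L
k = ln2 / t½ = 0.693147 / 11.8 = 0.05874 h⁻¹
Fraction remaining after one interval: r = e^(−kτ) = e^(−0.05874 × 7.44) = 0.6460
Before dose 6, 5 doses have been given (aged 1τ, 2τ, 3τ, 4τ, 5τ).
C_trough = C₀ × (r + r² + … + r^5) = C₀ × r(1−r^5)/(1−r)
        = 0.5608 × 0.6460 × (1 − 0.1125) / (1 − 0.6460) = 0.9083 mg/L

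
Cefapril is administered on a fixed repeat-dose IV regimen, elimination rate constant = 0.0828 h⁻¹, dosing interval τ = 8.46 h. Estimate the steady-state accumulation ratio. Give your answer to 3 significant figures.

1.99

e^(−kτ) = e^(−0.08280 × 8.46) = 0.4963
Accumulation ratio R = 1 / (1 − e^(−kτ)) = 1 / (1 − 0.4963) = 1.985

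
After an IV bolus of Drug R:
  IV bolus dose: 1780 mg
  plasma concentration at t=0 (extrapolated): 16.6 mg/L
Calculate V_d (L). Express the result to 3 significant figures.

107 L

Vd = Dose / C₀ = 1780 / 16.6 = 107.2 L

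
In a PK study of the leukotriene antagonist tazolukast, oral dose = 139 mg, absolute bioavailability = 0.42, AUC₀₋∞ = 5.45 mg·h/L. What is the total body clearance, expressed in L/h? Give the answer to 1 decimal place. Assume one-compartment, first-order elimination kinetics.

CL = F·Dose / AUC = 0.42 × 139 / 5.45 = 10.71 L/h

10.7 L/h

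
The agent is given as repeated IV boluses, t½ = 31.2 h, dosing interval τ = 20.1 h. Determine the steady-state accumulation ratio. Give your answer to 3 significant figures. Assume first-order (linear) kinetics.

2.78

k = ln2 / t½ = 0.693147 / 31.2 = 0.02222 h⁻¹
e^(−kτ) = e^(−0.02222 × 20.1) = 0.6398
Accumulation ratio R = 1 / (1 − e^(−kτ)) = 1 / (1 − 0.6398) = 2.776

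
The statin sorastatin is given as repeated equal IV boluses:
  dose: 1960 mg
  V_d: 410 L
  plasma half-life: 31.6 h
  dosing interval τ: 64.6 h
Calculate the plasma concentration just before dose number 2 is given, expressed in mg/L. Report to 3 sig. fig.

C₀ per dose = Dose / Vd = 1960 / 410 = 4.780 mg/L
k = ln2 / t½ = 0.693147 / 31.6 = 0.02194 h⁻¹
Fraction remaining after one interval: r = e^(−kτ) = e^(−0.02194 × 64.6) = 0.2424
Before dose 2, 1 dose has been given (aged 1τ).
C_trough = C₀ × r = 4.780 × 0.2424 = 1.159 mg/L

1.16 mg/L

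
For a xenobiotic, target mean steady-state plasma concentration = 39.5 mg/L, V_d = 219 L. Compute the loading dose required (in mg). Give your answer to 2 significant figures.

8700 mg

LD = Css × Vd = 39.5 × 219 = 8651 mg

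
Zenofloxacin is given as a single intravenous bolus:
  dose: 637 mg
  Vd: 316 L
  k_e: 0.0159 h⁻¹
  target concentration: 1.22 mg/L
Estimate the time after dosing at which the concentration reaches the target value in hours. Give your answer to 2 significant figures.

32 h

C₀ = Dose / Vd = 637.0 / 316 = 2.016 mg/L
t = ln(C₀ / C) / k = ln(2.016 / 1.22) / 0.01590
  = ln(1.652) / 0.01590 = 0.5020 / 0.01590 = 31.57 h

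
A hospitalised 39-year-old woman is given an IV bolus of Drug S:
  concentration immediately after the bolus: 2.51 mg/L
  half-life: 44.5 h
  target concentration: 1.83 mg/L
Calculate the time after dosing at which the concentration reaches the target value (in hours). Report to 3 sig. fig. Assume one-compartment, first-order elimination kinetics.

k = ln2 / t½ = 0.693147 / 44.5 = 0.01558 h⁻¹
t = ln(C₀ / C) / k = ln(2.510 / 1.83) / 0.01558
  = ln(1.372) / 0.01558 = 0.3163 / 0.01558 = 20.30 h

20.3 h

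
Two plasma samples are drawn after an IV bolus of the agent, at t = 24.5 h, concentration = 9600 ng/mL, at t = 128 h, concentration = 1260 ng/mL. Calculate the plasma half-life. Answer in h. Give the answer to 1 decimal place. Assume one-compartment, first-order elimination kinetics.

35.3 h

k = ln(C₁/C₂) / (t₂ − t₁) = ln(9600/1260) / (128 − 24.5)
  = 2.031 / 103.5 = 0.01962 h⁻¹
t½ = ln2 / k = 0.693147 / 0.01962 = 35.33 h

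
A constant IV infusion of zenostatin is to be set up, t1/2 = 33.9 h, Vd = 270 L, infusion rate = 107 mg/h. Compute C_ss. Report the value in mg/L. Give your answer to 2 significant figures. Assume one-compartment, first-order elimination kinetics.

k = ln2 / t½ = 0.693147 / 33.9 = 0.02045 h⁻¹
CL = k × Vd = 0.02045 × 270 = 5.522 L/h
At steady state Css = R₀ / CL = 107 / 5.522 = 19.38 mg/L

19 mg/L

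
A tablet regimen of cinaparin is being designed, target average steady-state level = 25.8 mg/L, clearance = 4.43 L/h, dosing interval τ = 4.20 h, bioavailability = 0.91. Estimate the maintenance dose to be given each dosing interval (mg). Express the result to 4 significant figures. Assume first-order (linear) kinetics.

527.5 mg

At steady state, F × (Dose/τ) = Css × CL.
Dose = Css × CL × τ / F = 25.8 × 4.430 × 4.20 / 0.91 = 527.5 mg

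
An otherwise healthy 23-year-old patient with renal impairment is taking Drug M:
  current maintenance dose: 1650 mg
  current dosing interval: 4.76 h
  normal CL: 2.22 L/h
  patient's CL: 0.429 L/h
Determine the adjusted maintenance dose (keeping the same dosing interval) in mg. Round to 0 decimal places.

To keep the same average steady-state level, dosing rate must scale with clearance.
CL ratio = 0.429 / 2.22 = 0.1932
New dose (same interval) = 1650 × 0.1932 = 318.8 mg

319 mg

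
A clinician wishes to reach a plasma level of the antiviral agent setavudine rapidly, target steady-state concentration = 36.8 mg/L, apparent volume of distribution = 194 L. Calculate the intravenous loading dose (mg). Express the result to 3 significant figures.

7140 mg

LD = Css × Vd = 36.8 × 194 = 7139 mg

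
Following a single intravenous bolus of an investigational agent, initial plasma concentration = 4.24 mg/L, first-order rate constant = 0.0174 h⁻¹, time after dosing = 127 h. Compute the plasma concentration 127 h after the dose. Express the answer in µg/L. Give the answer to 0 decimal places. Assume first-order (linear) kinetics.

C = C₀ · e^(−k·t) = 4.240 × e^(−0.01740 × 127)
  = 4.240 × 0.1097 = 0.4651 mg/L
Convert: 0.4651 mg/L × 1000 = 465.1 µg/L

465 µg/L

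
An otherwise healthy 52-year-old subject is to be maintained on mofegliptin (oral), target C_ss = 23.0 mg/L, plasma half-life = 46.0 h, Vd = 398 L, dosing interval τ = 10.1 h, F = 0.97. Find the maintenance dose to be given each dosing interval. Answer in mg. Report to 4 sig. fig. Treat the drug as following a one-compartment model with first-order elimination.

1436 mg

k = ln2 / t½ = 0.693147 / 46.0 = 0.01507 h⁻¹
CL = k × Vd = 0.01507 × 398 = 5.998 L/h
At steady state, F × (Dose/τ) = Css × CL.
Dose = Css × CL × τ / F = 23.0 × 5.998 × 10.1 / 0.97 = 1436 mg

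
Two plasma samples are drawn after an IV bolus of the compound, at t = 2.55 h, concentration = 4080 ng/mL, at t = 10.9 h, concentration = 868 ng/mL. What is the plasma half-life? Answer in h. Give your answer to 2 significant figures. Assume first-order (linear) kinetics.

3.7 h

k = ln(C₁/C₂) / (t₂ − t₁) = ln(4080/868) / (10.9 − 2.55)
  = 1.548 / 8.350 = 0.1854 h⁻¹
t½ = ln2 / k = 0.693147 / 0.1854 = 3.739 h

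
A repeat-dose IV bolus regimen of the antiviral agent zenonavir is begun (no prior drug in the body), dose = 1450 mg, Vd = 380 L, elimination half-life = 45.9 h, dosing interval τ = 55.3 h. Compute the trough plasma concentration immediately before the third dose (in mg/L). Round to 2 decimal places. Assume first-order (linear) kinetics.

2.37 mg/L

C₀ per dose = Dose / Vd = 1450 / 380 = 3.816 mg/L
k = ln2 / t½ = 0.693147 / 45.9 = 0.01510 h⁻¹
Fraction remaining after one interval: r = e^(−kτ) = e^(−0.01510 × 55.3) = 0.4339
Before dose 3, 2 doses have been given (aged 1τ, 2τ).
C_trough = C₀ × (r + r²) = 3.816 × (0.4339 + 0.1883) = 2.374 mg/L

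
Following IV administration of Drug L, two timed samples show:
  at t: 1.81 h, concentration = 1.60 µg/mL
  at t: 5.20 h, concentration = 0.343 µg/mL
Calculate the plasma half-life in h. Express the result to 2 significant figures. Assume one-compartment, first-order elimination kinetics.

1.5 h

k = ln(C₁/C₂) / (t₂ − t₁) = ln(1.60/0.343) / (5.20 − 1.81)
  = 1.540 / 3.390 = 0.4543 h⁻¹
t½ = ln2 / k = 0.693147 / 0.4543 = 1.526 h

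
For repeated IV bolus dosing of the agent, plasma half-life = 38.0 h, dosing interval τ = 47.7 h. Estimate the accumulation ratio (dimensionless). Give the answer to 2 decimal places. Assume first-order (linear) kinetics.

1.72

k = ln2 / t½ = 0.693147 / 38.0 = 0.01824 h⁻¹
e^(−kτ) = e^(−0.01824 × 47.7) = 0.4189
Accumulation ratio R = 1 / (1 − e^(−kτ)) = 1 / (1 − 0.4189) = 1.721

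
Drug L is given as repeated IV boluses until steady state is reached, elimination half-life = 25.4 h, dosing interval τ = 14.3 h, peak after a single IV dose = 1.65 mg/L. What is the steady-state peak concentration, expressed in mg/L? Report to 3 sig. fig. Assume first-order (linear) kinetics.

5.11 mg/L

k = ln2 / t½ = 0.693147 / 25.4 = 0.02729 h⁻¹
e^(−kτ) = e^(−0.02729 × 14.3) = 0.6769
Accumulation ratio R = 1 / (1 − e^(−kτ)) = 1 / (1 − 0.6769) = 3.095
Steady-state peak = C₀ × R = 1.65 × 3.095 = 5.107 mg/L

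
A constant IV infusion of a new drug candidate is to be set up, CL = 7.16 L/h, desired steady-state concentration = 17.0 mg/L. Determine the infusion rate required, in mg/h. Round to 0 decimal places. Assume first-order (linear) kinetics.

122 mg/h

At steady state, infusion rate R₀ = Css × CL = 17.0 × 7.160 = 121.7 mg/h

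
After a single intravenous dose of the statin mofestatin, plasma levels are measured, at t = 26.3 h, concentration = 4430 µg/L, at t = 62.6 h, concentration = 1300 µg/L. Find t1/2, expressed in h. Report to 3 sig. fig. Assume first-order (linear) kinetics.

20.5 h

k = ln(C₁/C₂) / (t₂ − t₁) = ln(4430/1300) / (62.6 − 26.3)
  = 1.226 / 36.30 = 0.03377 h⁻¹
t½ = ln2 / k = 0.693147 / 0.03377 = 20.53 h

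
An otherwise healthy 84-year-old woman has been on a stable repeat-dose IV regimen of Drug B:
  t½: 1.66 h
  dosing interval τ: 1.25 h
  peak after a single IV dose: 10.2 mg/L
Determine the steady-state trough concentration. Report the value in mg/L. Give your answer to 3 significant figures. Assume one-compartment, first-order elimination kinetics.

k = ln2 / t½ = 0.693147 / 1.66 = 0.4176 h⁻¹
e^(−kτ) = e^(−0.4176 × 1.25) = 0.5933
Accumulation ratio R = 1 / (1 − e^(−kτ)) = 1 / (1 − 0.5933) = 2.459
Steady-state trough = C₀ × R × e^(−kτ) = 10.2 × 2.459 × 0.5933 = 14.88 mg/L

14.9 mg/L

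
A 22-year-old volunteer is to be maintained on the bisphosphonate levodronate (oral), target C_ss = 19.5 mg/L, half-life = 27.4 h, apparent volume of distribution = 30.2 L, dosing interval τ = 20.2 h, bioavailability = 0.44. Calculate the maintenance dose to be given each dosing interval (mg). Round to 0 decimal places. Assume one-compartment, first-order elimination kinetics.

k = ln2 / t½ = 0.693147 / 27.4 = 0.02530 h⁻¹
CL = k × Vd = 0.02530 × 30.2 = 0.7641 L/h
At steady state, F × (Dose/τ) = Css × CL.
Dose = Css × CL × τ / F = 19.5 × 0.7641 × 20.2 / 0.44 = 684.0 mg

684 mg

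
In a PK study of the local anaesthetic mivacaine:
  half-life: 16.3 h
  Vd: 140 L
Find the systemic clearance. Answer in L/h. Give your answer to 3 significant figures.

5.95 L/h

k = ln2 / t½ = 0.693147 / 16.3 = 0.04252 h⁻¹
CL = k × Vd = 0.04252 × 140 = 5.953 L/h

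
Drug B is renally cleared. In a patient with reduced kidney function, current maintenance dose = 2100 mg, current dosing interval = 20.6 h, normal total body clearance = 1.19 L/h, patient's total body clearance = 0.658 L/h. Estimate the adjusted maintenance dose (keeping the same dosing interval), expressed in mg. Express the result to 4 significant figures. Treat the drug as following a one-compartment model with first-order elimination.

1161 mg

To keep the same average steady-state level, dosing rate must scale with clearance.
CL ratio = 0.658 / 1.19 = 0.5529
New dose (same interval) = 2100 × 0.5529 = 1161 mg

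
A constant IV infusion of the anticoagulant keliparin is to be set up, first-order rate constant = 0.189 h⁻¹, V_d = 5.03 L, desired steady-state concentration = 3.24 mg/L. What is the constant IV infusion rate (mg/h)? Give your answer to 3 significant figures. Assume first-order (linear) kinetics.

CL = k × Vd = 0.1890 × 5.03 = 0.9507 L/h
At steady state, infusion rate R₀ = Css × CL = 3.24 × 0.9507 = 3.080 mg/h

3.08 mg/h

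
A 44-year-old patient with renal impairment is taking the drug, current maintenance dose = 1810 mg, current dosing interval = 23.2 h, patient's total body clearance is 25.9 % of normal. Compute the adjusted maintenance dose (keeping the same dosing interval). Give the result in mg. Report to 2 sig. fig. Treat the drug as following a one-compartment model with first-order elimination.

To keep the same average steady-state level, dosing rate must scale with clearance.
CL ratio = 25.9 / 100 = 0.2590
New dose (same interval) = 1810 × 0.2590 = 468.8 mg

470 mg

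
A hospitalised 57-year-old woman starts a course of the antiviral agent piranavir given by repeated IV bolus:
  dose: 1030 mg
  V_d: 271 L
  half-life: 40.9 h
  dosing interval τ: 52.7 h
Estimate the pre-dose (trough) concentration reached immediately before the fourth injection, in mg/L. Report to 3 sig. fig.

C₀ per dose = Dose / Vd = 1030 / 271 = 3.801 mg/L
k = ln2 / t½ = 0.693147 / 40.9 = 0.01695 h⁻¹
Fraction remaining after one interval: r = e^(−kτ) = e^(−0.01695 × 52.7) = 0.4093
Before dose 4, 3 doses have been given (aged 1τ, 2τ, 3τ).
C_trough = C₀ × (r + r² + … + r^3) = C₀ × r(1−r^3)/(1−r)
        = 3.801 × 0.4093 × (1 − 0.06857) / (1 − 0.4093) = 2.453 mg/L

2.45 mg/L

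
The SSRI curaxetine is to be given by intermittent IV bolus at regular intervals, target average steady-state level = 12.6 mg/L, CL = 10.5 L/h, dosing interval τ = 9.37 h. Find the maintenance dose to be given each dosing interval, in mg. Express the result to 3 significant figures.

1240 mg

At steady state, Dose/τ = Css × CL.
Dose = Css × CL × τ = 12.6 × 10.50 × 9.37 = 1240 mg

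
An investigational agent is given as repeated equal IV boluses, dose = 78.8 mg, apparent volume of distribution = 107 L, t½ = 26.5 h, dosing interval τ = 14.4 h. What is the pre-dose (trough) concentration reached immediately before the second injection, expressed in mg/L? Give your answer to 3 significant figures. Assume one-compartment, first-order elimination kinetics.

C₀ per dose = Dose / Vd = 78.8 / 107 = 0.7364 mg/L
k = ln2 / t½ = 0.693147 / 26.5 = 0.02616 h⁻¹
Fraction remaining after one interval: r = e^(−kτ) = e^(−0.02616 × 14.4) = 0.6861
Before dose 2, 1 dose has been given (aged 1τ).
C_trough = C₀ × r = 0.7364 × 0.6861 = 0.5052 mg/L

0.505 mg/L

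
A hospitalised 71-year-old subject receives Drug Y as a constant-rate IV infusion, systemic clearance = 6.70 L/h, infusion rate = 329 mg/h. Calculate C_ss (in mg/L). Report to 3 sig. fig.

At steady state Css = R₀ / CL = 329 / 6.700 = 49.10 mg/L

49.1 mg/L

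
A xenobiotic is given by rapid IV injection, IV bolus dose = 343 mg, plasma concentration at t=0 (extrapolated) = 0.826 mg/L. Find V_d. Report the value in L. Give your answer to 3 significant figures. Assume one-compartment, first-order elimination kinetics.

415 L

Vd = Dose / C₀ = 343.0 / 0.826 = 415.3 L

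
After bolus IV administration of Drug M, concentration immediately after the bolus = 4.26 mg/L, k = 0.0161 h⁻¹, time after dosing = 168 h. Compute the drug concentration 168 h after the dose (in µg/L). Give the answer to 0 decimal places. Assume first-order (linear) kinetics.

285 µg/L

C = C₀ · e^(−k·t) = 4.260 × e^(−0.01610 × 168)
  = 4.260 × 0.06688 = 0.2849 mg/L
Convert: 0.2849 mg/L × 1000 = 284.9 µg/L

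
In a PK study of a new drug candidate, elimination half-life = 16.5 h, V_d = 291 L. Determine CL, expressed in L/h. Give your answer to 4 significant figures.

k = ln2 / t½ = 0.693147 / 16.5 = 0.04201 h⁻¹
CL = k × Vd = 0.04201 × 291 = 12.22 L/h

12.22 L/h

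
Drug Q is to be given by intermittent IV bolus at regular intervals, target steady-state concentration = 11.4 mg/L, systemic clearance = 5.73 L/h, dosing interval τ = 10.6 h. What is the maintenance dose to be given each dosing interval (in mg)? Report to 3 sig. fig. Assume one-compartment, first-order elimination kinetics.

At steady state, Dose/τ = Css × CL.
Dose = Css × CL × τ = 11.4 × 5.730 × 10.6 = 692.4 mg

692 mg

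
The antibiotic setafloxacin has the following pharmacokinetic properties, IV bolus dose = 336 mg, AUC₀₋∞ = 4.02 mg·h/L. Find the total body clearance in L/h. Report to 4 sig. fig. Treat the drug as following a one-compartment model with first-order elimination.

83.58 L/h

CL = Dose / AUC = 336 / 4.02 = 83.58 L/h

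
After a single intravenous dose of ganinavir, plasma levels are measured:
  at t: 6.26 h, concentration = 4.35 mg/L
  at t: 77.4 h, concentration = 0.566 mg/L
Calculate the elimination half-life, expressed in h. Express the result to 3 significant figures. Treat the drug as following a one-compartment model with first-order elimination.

24.2 h

k = ln(C₁/C₂) / (t₂ − t₁) = ln(4.35/0.566) / (77.4 − 6.26)
  = 2.039 / 71.14 = 0.02866 h⁻¹
t½ = ln2 / k = 0.693147 / 0.02866 = 24.19 h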